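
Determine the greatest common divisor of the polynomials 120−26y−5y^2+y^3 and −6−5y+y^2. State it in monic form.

Apply the Euclidean algorithm:
  y^3−5y^2−26y+120 = (y)(y^2−5y−6) + (−20y+120)
  y^2−5y−6 = (−(1/20)y−1/20)(−20y+120) + (0)
Last nonzero remainder: −20y+120. Dividing through by −20 gives the monic gcd y−6.

−6+y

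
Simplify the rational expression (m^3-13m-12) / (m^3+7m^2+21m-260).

(m^2+4m+3)/(m^2+11m+65)

Euclidean algorithm in ℚ[m]:
  m^3-13m-12 = (m^3+7m^2+21m-260) + (-7m^2-34m+248)
  m^3+7m^2+21m-260 = (-(1/7)m-15/49)(-7m^2-34m+248) + ((2255/49)m-9020/49)
  -7m^2-34m+248 = (-(343/2255)m-3038/2255)((2255/49)m-9020/49) + (0)
Last nonzero remainder: (2255/49)m-9020/49. Dividing through by 2255/49 gives the monic gcd m-4.
Cancel m-4 from numerator and denominator to get the reduced form.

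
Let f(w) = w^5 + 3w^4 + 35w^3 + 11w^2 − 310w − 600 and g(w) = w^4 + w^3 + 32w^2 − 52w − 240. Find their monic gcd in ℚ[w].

Repeated division with remainder:
  w^5 + 3w^4 + 35w^3 + 11w^2 − 310w − 600 = (w + 2)(w^4 + w^3 + 32w^2 − 52w − 240) + (w^3 − w^2 + 34w − 120)
  w^4 + w^3 + 32w^2 − 52w − 240 = (w + 2)(w^3 − w^2 + 34w − 120) + (0)
The last nonzero remainder w^3 − w^2 + 34w − 120 is already monic.

w^3 − w^2 + 34w − 120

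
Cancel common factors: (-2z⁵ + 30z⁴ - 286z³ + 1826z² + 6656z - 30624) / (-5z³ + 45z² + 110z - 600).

Euclidean algorithm in ℚ[z]:
  -2z⁵ + 30z⁴ - 286z³ + 1826z² + 6656z - 30624 = ((2/5)z² - (12/5)z + 222/5)(-5z³ + 45z² + 110z - 600) + (332z² + 332z - 3984)
  -5z³ + 45z² + 110z - 600 = (-(5/332)z + 25/166)(332z² + 332z - 3984) + (0)
Last nonzero remainder: 332z² + 332z - 3984. Dividing through by 332 gives the monic gcd z² + z - 12.
Cancel z² + z - 12 from numerator and denominator to get the reduced form.

(2z³ - 32z² + 342z - 2552)/(5z - 50)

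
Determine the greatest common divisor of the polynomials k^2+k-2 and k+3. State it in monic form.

Apply the Euclidean algorithm:
  k^2+k-2 = (k-2)(k+3) + (4)
  k+3 = ((1/4)k+3/4)(4) + (0)
The last nonzero remainder is the constant 4, so the polynomials are coprime and gcd = 1.

1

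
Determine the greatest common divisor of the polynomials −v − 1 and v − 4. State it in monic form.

1

Apply the Euclidean algorithm:
  −v − 1 = (−1)(v − 4) + (−5)
  v − 4 = (−(1/5)v + 4/5)(−5) + (0)
The last nonzero remainder is the constant −5, so the polynomials are coprime and gcd = 1.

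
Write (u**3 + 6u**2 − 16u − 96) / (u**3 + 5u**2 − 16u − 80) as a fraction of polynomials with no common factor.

Euclidean algorithm in ℚ[u]:
  u**3 + 6u**2 − 16u − 96 = (u**3 + 5u**2 − 16u − 80) + (u**2 − 16)
  u**3 + 5u**2 − 16u − 80 = (u + 5)(u**2 − 16) + (0)
The last nonzero remainder u**2 − 16 is already monic.
Cancel u**2 − 16 from numerator and denominator to get the reduced form.

(u + 6)/(u + 5)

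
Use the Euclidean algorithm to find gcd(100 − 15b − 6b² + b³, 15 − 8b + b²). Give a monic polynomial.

−5 + b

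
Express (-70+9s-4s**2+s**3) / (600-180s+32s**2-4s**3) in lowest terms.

(-14-s-s**2)/(120-12s+4s**2)

Apply the Euclidean algorithm:
  s**3-4s**2+9s-70 = (-1/4)(-4s**3+32s**2-180s+600) + (4s**2-36s+80)
  -4s**3+32s**2-180s+600 = (-s-1)(4s**2-36s+80) + (-136s+680)
  4s**2-36s+80 = (-(1/34)s+2/17)(-136s+680) + (0)
Last nonzero remainder: -136s+680. Dividing through by -136 gives the monic gcd s-5.
Cancel s-5 from numerator and denominator to get the reduced form.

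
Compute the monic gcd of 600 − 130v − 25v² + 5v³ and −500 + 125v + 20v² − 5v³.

−20 + v + v²

By polynomial division,
  5v³ − 25v² − 130v + 600 = (−1)(−5v³ + 20v² + 125v − 500) + (−5v² − 5v + 100)
  −5v³ + 20v² + 125v − 500 = (v − 5)(−5v² − 5v + 100) + (0)
Last nonzero remainder: −5v² − 5v + 100. Dividing through by −5 gives the monic gcd v² + v − 20.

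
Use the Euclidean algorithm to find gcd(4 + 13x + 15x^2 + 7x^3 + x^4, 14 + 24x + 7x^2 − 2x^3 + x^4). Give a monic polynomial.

Euclidean algorithm in ℚ[x]:
  x^4 + 7x^3 + 15x^2 + 13x + 4 = (x^4 − 2x^3 + 7x^2 + 24x + 14) + (9x^3 + 8x^2 − 11x − 10)
  x^4 − 2x^3 + 7x^2 + 24x + 14 = ((1/9)x − 26/81)(9x^3 + 8x^2 − 11x − 10) + ((874/81)x^2 + (1748/81)x + 874/81)
  9x^3 + 8x^2 − 11x − 10 = ((729/874)x − 405/437)((874/81)x^2 + (1748/81)x + 874/81) + (0)
Last nonzero remainder: (874/81)x^2 + (1748/81)x + 874/81. Dividing through by 874/81 gives the monic gcd x^2 + 2x + 1.

1 + 2x + x^2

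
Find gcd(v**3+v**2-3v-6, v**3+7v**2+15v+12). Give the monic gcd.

v**2+3v+3

Euclidean algorithm in ℚ[v]:
  v**3+v**2-3v-6 = (v**3+7v**2+15v+12) + (-6v**2-18v-18)
  v**3+7v**2+15v+12 = (-(1/6)v-2/3)(-6v**2-18v-18) + (0)
Last nonzero remainder: -6v**2-18v-18. Dividing through by -6 gives the monic gcd v**2+3v+3.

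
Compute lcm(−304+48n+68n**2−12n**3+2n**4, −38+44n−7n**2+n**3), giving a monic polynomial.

152−176n−10n**2+40n**3−7n**4+n**5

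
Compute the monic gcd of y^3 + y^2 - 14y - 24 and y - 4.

y - 4

Repeated division with remainder:
  y^3 + y^2 - 14y - 24 = (y^2 + 5y + 6)(y - 4) + (0)
The last nonzero remainder y - 4 is already monic.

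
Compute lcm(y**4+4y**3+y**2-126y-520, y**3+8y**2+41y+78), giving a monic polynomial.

Apply the Euclidean algorithm:
  y**4+4y**3+y**2-126y-520 = (y-4)(y**3+8y**2+41y+78) + (-8y**2-40y-208)
  y**3+8y**2+41y+78 = (-(1/8)y-3/8)(-8y**2-40y-208) + (0)
Last nonzero remainder: -8y**2-40y-208. Dividing through by -8 gives the monic gcd y**2+5y+26.
Then lcm(f, g) = f·g / gcd(f, g); expanding and making the result monic gives the answer.

y**5+7y**4+13y**3-123y**2-898y-1560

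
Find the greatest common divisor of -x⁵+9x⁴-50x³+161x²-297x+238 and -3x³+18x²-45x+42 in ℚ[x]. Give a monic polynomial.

x³-6x²+15x-14

Apply the Euclidean algorithm:
  -x⁵+9x⁴-50x³+161x²-297x+238 = ((1/3)x²-x+17/3)(-3x³+18x²-45x+42) + (0)
Last nonzero remainder: -3x³+18x²-45x+42. Dividing through by -3 gives the monic gcd x³-6x²+15x-14.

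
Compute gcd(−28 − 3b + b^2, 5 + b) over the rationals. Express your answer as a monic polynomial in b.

1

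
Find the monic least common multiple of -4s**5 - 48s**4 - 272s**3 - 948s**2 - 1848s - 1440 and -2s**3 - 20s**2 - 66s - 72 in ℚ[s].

By polynomial division,
  -4s**5 - 48s**4 - 272s**3 - 948s**2 - 1848s - 1440 = (2s**2 + 4s + 30)(-2s**3 - 20s**2 - 66s - 72) + (60s**2 + 420s + 720)
  -2s**3 - 20s**2 - 66s - 72 = (-(1/30)s - 1/10)(60s**2 + 420s + 720) + (0)
Last nonzero remainder: 60s**2 + 420s + 720. Dividing through by 60 gives the monic gcd s**2 + 7s + 12.
Then lcm(f, g) = f·g / gcd(f, g); expanding and making the result monic gives the answer.

s**6 + 15s**5 + 104s**4 + 441s**3 + 1173s**2 + 1746s + 1080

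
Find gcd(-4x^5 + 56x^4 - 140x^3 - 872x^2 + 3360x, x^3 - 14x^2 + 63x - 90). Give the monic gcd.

x^2 - 11x + 30

By polynomial division,
  -4x^5 + 56x^4 - 140x^3 - 872x^2 + 3360x = (-4x^2 + 112)(x^3 - 14x^2 + 63x - 90) + (336x^2 - 3696x + 10080)
  x^3 - 14x^2 + 63x - 90 = ((1/336)x - 1/112)(336x^2 - 3696x + 10080) + (0)
Last nonzero remainder: 336x^2 - 3696x + 10080. Dividing through by 336 gives the monic gcd x^2 - 11x + 30.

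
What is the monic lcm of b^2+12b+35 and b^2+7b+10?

By polynomial division,
  b^2+12b+35 = (b^2+7b+10) + (5b+25)
  b^2+7b+10 = ((1/5)b+2/5)(5b+25) + (0)
Last nonzero remainder: 5b+25. Dividing through by 5 gives the monic gcd b+5.
Then lcm(f, g) = f·g / gcd(f, g); expanding and making the result monic gives the answer.

b^3+14b^2+59b+70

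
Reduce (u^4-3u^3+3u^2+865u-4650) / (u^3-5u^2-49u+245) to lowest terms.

(u^3+2u^2+13u+930)/(u^2-49)

Euclidean algorithm in ℚ[u]:
  u^4-3u^3+3u^2+865u-4650 = (u+2)(u^3-5u^2-49u+245) + (62u^2+718u-5140)
  u^3-5u^2-49u+245 = ((1/62)u-257/961)(62u^2+718u-5140) + ((217107/961)u-1085535/961)
  62u^2+718u-5140 = ((59582/217107)u+987908/217107)((217107/961)u-1085535/961) + (0)
Last nonzero remainder: (217107/961)u-1085535/961. Dividing through by 217107/961 gives the monic gcd u-5.
Cancel u-5 from numerator and denominator to get the reduced form.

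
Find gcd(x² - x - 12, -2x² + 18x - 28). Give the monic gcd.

1

Apply the Euclidean algorithm:
  x² - x - 12 = (-1/2)(-2x² + 18x - 28) + (8x - 26)
  -2x² + 18x - 28 = (-(1/4)x + 23/16)(8x - 26) + (75/8)
  8x - 26 = ((64/75)x - 208/75)(75/8) + (0)
The last nonzero remainder is the constant 75/8, so the polynomials are coprime and gcd = 1.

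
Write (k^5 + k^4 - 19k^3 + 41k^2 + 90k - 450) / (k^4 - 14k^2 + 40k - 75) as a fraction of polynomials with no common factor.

(k^3 - k^2 - 2k + 30)/(k^2 - 2k + 5)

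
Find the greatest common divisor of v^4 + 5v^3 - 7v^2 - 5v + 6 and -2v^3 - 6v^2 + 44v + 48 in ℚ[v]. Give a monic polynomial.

v^2 + 7v + 6

Apply the Euclidean algorithm:
  v^4 + 5v^3 - 7v^2 - 5v + 6 = (-(1/2)v - 1)(-2v^3 - 6v^2 + 44v + 48) + (9v^2 + 63v + 54)
  -2v^3 - 6v^2 + 44v + 48 = (-(2/9)v + 8/9)(9v^2 + 63v + 54) + (0)
Last nonzero remainder: 9v^2 + 63v + 54. Dividing through by 9 gives the monic gcd v^2 + 7v + 6.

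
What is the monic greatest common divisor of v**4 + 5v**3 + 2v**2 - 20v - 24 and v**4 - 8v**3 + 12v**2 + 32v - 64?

v**2 - 4

Repeated division with remainder:
  v**4 + 5v**3 + 2v**2 - 20v - 24 = (v**4 - 8v**3 + 12v**2 + 32v - 64) + (13v**3 - 10v**2 - 52v + 40)
  v**4 - 8v**3 + 12v**2 + 32v - 64 = ((1/13)v - 94/169)(13v**3 - 10v**2 - 52v + 40) + ((1764/169)v**2 - 7056/169)
  13v**3 - 10v**2 - 52v + 40 = ((2197/1764)v - 845/882)((1764/169)v**2 - 7056/169) + (0)
Last nonzero remainder: (1764/169)v**2 - 7056/169. Dividing through by 1764/169 gives the monic gcd v**2 - 4.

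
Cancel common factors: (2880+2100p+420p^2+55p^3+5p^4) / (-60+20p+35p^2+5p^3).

Apply the Euclidean algorithm:
  5p^4+55p^3+420p^2+2100p+2880 = (p+4)(5p^3+35p^2+20p-60) + (260p^2+2080p+3120)
  5p^3+35p^2+20p-60 = ((1/52)p-1/52)(260p^2+2080p+3120) + (0)
Last nonzero remainder: 260p^2+2080p+3120. Dividing through by 260 gives the monic gcd p^2+8p+12.
Cancel p^2+8p+12 from numerator and denominator to get the reduced form.

(48+3p+p^2)/(-1+p)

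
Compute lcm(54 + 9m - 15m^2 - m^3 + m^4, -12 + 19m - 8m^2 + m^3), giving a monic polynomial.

Apply the Euclidean algorithm:
  m^4 - m^3 - 15m^2 + 9m + 54 = (m + 7)(m^3 - 8m^2 + 19m - 12) + (22m^2 - 112m + 138)
  m^3 - 8m^2 + 19m - 12 = ((1/22)m - 16/121)(22m^2 - 112m + 138) + (-(252/121)m + 756/121)
  22m^2 - 112m + 138 = (-(1331/126)m + 2783/126)(-(252/121)m + 756/121) + (0)
Last nonzero remainder: -(252/121)m + 756/121. Dividing through by -252/121 gives the monic gcd m - 3.
Then lcm(f, g) = f·g / gcd(f, g); expanding and making the result monic gives the answer.

216 - 234m - 51m^2 + 80m^3 - 6m^4 - 6m^5 + m^6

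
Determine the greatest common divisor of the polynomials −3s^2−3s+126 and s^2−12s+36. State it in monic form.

s−6

Repeated division with remainder:
  −3s^2−3s+126 = (−3)(s^2−12s+36) + (−39s+234)
  s^2−12s+36 = (−(1/39)s+2/13)(−39s+234) + (0)
Last nonzero remainder: −39s+234. Dividing through by −39 gives the monic gcd s−6.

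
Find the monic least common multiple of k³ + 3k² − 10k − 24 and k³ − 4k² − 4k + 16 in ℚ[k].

Repeated division with remainder:
  k³ + 3k² − 10k − 24 = (k³ − 4k² − 4k + 16) + (7k² − 6k − 40)
  k³ − 4k² − 4k + 16 = ((1/7)k − 22/49)(7k² − 6k − 40) + (−(48/49)k − 96/49)
  7k² − 6k − 40 = (−(343/48)k + 245/12)(−(48/49)k − 96/49) + (0)
Last nonzero remainder: −(48/49)k − 96/49. Dividing through by −48/49 gives the monic gcd k + 2.
Then lcm(f, g) = f·g / gcd(f, g); expanding and making the result monic gives the answer.

k⁵ − 3k⁴ − 20k³ + 60k² + 64k − 192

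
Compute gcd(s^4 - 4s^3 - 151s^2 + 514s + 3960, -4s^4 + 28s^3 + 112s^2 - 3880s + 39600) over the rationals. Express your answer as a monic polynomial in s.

s^2 + s - 110

By polynomial division,
  s^4 - 4s^3 - 151s^2 + 514s + 3960 = (-1/4)(-4s^4 + 28s^3 + 112s^2 - 3880s + 39600) + (3s^3 - 123s^2 - 456s + 13860)
  -4s^4 + 28s^3 + 112s^2 - 3880s + 39600 = (-(4/3)s - 136/3)(3s^3 - 123s^2 - 456s + 13860) + (-6072s^2 - 6072s + 667920)
  3s^3 - 123s^2 - 456s + 13860 = (-(1/2024)s + 21/1012)(-6072s^2 - 6072s + 667920) + (0)
Last nonzero remainder: -6072s^2 - 6072s + 667920. Dividing through by -6072 gives the monic gcd s^2 + s - 110.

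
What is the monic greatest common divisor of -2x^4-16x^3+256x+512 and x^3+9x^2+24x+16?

x^2+8x+16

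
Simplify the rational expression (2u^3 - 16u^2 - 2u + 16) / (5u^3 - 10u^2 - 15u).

(2u^2 - 18u + 16)/(5u^2 - 15u)

By polynomial division,
  2u^3 - 16u^2 - 2u + 16 = (2/5)(5u^3 - 10u^2 - 15u) + (-12u^2 + 4u + 16)
  5u^3 - 10u^2 - 15u = (-(5/12)u + 25/36)(-12u^2 + 4u + 16) + (-(100/9)u - 100/9)
  -12u^2 + 4u + 16 = ((27/25)u - 36/25)(-(100/9)u - 100/9) + (0)
Last nonzero remainder: -(100/9)u - 100/9. Dividing through by -100/9 gives the monic gcd u + 1.
Cancel u + 1 from numerator and denominator to get the reduced form.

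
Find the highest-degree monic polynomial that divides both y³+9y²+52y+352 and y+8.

Apply the Euclidean algorithm:
  y³+9y²+52y+352 = (y²+y+44)(y+8) + (0)
The last nonzero remainder y+8 is already monic.

y+8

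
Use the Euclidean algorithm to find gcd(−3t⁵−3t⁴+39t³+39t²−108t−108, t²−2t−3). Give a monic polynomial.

t²−2t−3

Euclidean algorithm in ℚ[t]:
  −3t⁵−3t⁴+39t³+39t²−108t−108 = (−3t³−9t²+12t+36)(t²−2t−3) + (0)
The last nonzero remainder t²−2t−3 is already monic.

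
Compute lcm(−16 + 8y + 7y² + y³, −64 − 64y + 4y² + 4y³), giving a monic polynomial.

Euclidean algorithm in ℚ[y]:
  y³ + 7y² + 8y − 16 = (1/4)(4y³ + 4y² − 64y − 64) + (6y² + 24y)
  4y³ + 4y² − 64y − 64 = ((2/3)y − 2)(6y² + 24y) + (−16y − 64)
  6y² + 24y = (−(3/8)y)(−16y − 64) + (0)
Last nonzero remainder: −16y − 64. Dividing through by −16 gives the monic gcd y + 4.
Then lcm(f, g) = f·g / gcd(f, g); expanding and making the result monic gives the answer.

64 + 16y − 68y² − 17y³ + 4y⁴ + y⁵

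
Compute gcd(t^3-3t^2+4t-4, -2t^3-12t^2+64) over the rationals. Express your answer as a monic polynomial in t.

Euclidean algorithm in ℚ[t]:
  t^3-3t^2+4t-4 = (-1/2)(-2t^3-12t^2+64) + (-9t^2+4t+28)
  -2t^3-12t^2+64 = ((2/9)t+116/81)(-9t^2+4t+28) + (-(968/81)t+1936/81)
  -9t^2+4t+28 = ((729/968)t+567/484)(-(968/81)t+1936/81) + (0)
Last nonzero remainder: -(968/81)t+1936/81. Dividing through by -968/81 gives the monic gcd t-2.

t-2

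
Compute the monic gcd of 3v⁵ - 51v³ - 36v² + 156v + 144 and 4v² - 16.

By polynomial division,
  3v⁵ - 51v³ - 36v² + 156v + 144 = ((3/4)v³ - (39/4)v - 9)(4v² - 16) + (0)
Last nonzero remainder: 4v² - 16. Dividing through by 4 gives the monic gcd v² - 4.

v² - 4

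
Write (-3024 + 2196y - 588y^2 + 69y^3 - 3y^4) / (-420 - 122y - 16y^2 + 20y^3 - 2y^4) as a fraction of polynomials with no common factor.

(72 - 30y + 3y^2)/(10 + 6y + 2y^2)

Euclidean algorithm in ℚ[y]:
  -3y^4 + 69y^3 - 588y^2 + 2196y - 3024 = (3/2)(-2y^4 + 20y^3 - 16y^2 - 122y - 420) + (39y^3 - 564y^2 + 2379y - 2394)
  -2y^4 + 20y^3 - 16y^2 - 122y - 420 = (-(2/39)y - 116/507)(39y^3 - 564y^2 + 2379y - 2394) + (-(3894/169)y^2 + (3894/13)y - 163548/169)
  39y^3 - 564y^2 + 2379y - 2394 = (-(2197/1298)y + 3211/1298)(-(3894/169)y^2 + (3894/13)y - 163548/169) + (0)
Last nonzero remainder: -(3894/169)y^2 + (3894/13)y - 163548/169. Dividing through by -3894/169 gives the monic gcd y^2 - 13y + 42.
Cancel y^2 - 13y + 42 from numerator and denominator to get the reduced form.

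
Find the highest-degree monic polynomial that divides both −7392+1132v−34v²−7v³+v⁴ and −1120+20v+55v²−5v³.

−8+v

Apply the Euclidean algorithm:
  v⁴−7v³−34v²+1132v−7392 = (−(1/5)v−4/5)(−5v³+55v²+20v−1120) + (14v²+924v−8288)
  −5v³+55v²+20v−1120 = (−(5/14)v+55/2)(14v²+924v−8288) + (−28350v+226800)
  14v²+924v−8288 = (−(1/2025)v−74/2025)(−28350v+226800) + (0)
Last nonzero remainder: −28350v+226800. Dividing through by −28350 gives the monic gcd v−8.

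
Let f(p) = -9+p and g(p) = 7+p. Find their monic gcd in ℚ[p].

Repeated division with remainder:
  p-9 = (p+7) + (-16)
  p+7 = (-(1/16)p-7/16)(-16) + (0)
The last nonzero remainder is the constant -16, so the polynomials are coprime and gcd = 1.

1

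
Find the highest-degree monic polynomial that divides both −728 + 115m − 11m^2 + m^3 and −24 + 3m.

−8 + m

Repeated division with remainder:
  m^3 − 11m^2 + 115m − 728 = ((1/3)m^2 − m + 91/3)(3m − 24) + (0)
Last nonzero remainder: 3m − 24. Dividing through by 3 gives the monic gcd m − 8.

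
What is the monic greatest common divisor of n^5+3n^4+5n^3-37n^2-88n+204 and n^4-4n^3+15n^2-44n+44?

Euclidean algorithm in ℚ[n]:
  n^5+3n^4+5n^3-37n^2-88n+204 = (n+7)(n^4-4n^3+15n^2-44n+44) + (18n^3-98n^2+176n-104)
  n^4-4n^3+15n^2-44n+44 = ((1/18)n+13/162)(18n^3-98n^2+176n-104) + ((1060/81)n^2-(4240/81)n+4240/81)
  18n^3-98n^2+176n-104 = ((729/530)n-1053/530)((1060/81)n^2-(4240/81)n+4240/81) + (0)
Last nonzero remainder: (1060/81)n^2-(4240/81)n+4240/81. Dividing through by 1060/81 gives the monic gcd n^2-4n+4.

n^2-4n+4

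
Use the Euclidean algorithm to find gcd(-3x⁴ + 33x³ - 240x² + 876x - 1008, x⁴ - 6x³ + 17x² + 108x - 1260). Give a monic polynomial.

By polynomial division,
  -3x⁴ + 33x³ - 240x² + 876x - 1008 = (-3)(x⁴ - 6x³ + 17x² + 108x - 1260) + (15x³ - 189x² + 1200x - 4788)
  x⁴ - 6x³ + 17x² + 108x - 1260 = ((1/15)x + 11/25)(15x³ - 189x² + 1200x - 4788) + ((504/25)x² - (504/5)x + 21168/25)
  15x³ - 189x² + 1200x - 4788 = ((125/168)x - 475/84)((504/25)x² - (504/5)x + 21168/25) + (0)
Last nonzero remainder: (504/25)x² - (504/5)x + 21168/25. Dividing through by 504/25 gives the monic gcd x² - 5x + 42.

x² - 5x + 42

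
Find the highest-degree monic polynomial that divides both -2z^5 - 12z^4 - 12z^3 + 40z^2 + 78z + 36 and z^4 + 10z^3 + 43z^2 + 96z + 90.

z^2 + 6z + 9

Euclidean algorithm in ℚ[z]:
  -2z^5 - 12z^4 - 12z^3 + 40z^2 + 78z + 36 = (-2z + 8)(z^4 + 10z^3 + 43z^2 + 96z + 90) + (-6z^3 - 112z^2 - 510z - 684)
  z^4 + 10z^3 + 43z^2 + 96z + 90 = (-(1/6)z + 13/9)(-6z^3 - 112z^2 - 510z - 684) + ((1078/9)z^2 + (2156/3)z + 1078)
  -6z^3 - 112z^2 - 510z - 684 = (-(27/539)z - 342/539)((1078/9)z^2 + (2156/3)z + 1078) + (0)
Last nonzero remainder: (1078/9)z^2 + (2156/3)z + 1078. Dividing through by 1078/9 gives the monic gcd z^2 + 6z + 9.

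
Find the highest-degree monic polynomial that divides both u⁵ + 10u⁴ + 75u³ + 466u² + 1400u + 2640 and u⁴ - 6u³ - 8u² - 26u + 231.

Repeated division with remainder:
  u⁵ + 10u⁴ + 75u³ + 466u² + 1400u + 2640 = (u + 16)(u⁴ - 6u³ - 8u² - 26u + 231) + (179u³ + 620u² + 1585u - 1056)
  u⁴ - 6u³ - 8u² - 26u + 231 = ((1/179)u - 1694/32041)(179u³ + 620u² + 1585u - 1056) + ((510237/32041)u² + (2040948/32041)u + 5612607/32041)
  179u³ + 620u² + 1585u - 1056 = ((5735339/510237)u - 1025312/170079)((510237/32041)u² + (2040948/32041)u + 5612607/32041) + (0)
Last nonzero remainder: (510237/32041)u² + (2040948/32041)u + 5612607/32041. Dividing through by 510237/32041 gives the monic gcd u² + 4u + 11.

u² + 4u + 11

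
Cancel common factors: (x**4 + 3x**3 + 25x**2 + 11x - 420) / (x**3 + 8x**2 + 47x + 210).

(x**2 + x - 12)/(x + 6)

Euclidean algorithm in ℚ[x]:
  x**4 + 3x**3 + 25x**2 + 11x - 420 = (x - 5)(x**3 + 8x**2 + 47x + 210) + (18x**2 + 36x + 630)
  x**3 + 8x**2 + 47x + 210 = ((1/18)x + 1/3)(18x**2 + 36x + 630) + (0)
Last nonzero remainder: 18x**2 + 36x + 630. Dividing through by 18 gives the monic gcd x**2 + 2x + 35.
Cancel x**2 + 2x + 35 from numerator and denominator to get the reduced form.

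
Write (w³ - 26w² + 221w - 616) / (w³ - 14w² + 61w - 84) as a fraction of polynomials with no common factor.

(w² - 19w + 88)/(w² - 7w + 12)

Euclidean algorithm in ℚ[w]:
  w³ - 26w² + 221w - 616 = (w³ - 14w² + 61w - 84) + (-12w² + 160w - 532)
  w³ - 14w² + 61w - 84 = (-(1/12)w + 1/18)(-12w² + 160w - 532) + ((70/9)w - 490/9)
  -12w² + 160w - 532 = (-(54/35)w + 342/35)((70/9)w - 490/9) + (0)
Last nonzero remainder: (70/9)w - 490/9. Dividing through by 70/9 gives the monic gcd w - 7.
Cancel w - 7 from numerator and denominator to get the reduced form.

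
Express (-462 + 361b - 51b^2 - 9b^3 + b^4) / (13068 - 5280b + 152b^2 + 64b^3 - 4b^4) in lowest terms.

(14 - 5b - b^2)/(-396 - 8b + 4b^2)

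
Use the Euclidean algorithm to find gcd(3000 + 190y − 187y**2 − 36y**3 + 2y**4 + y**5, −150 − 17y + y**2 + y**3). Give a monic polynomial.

−150 − 17y + y**2 + y**3

Apply the Euclidean algorithm:
  y**5 + 2y**4 − 36y**3 − 187y**2 + 190y + 3000 = (y**2 + y − 20)(y**3 + y**2 − 17y − 150) + (0)
The last nonzero remainder y**3 + y**2 − 17y − 150 is already monic.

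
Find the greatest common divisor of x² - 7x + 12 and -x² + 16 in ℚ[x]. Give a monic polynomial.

x - 4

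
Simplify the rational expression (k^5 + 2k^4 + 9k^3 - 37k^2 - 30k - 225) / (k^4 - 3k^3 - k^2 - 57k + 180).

Repeated division with remainder:
  k^5 + 2k^4 + 9k^3 - 37k^2 - 30k - 225 = (k + 5)(k^4 - 3k^3 - k^2 - 57k + 180) + (25k^3 + 25k^2 + 75k - 1125)
  k^4 - 3k^3 - k^2 - 57k + 180 = ((1/25)k - 4/25)(25k^3 + 25k^2 + 75k - 1125) + (0)
Last nonzero remainder: 25k^3 + 25k^2 + 75k - 1125. Dividing through by 25 gives the monic gcd k^3 + k^2 + 3k - 45.
Cancel k^3 + k^2 + 3k - 45 from numerator and denominator to get the reduced form.

(k^2 + k + 5)/(k - 4)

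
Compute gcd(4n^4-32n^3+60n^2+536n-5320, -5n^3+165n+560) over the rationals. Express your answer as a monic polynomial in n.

n-7

Repeated division with remainder:
  4n^4-32n^3+60n^2+536n-5320 = (-(4/5)n+32/5)(-5n^3+165n+560) + (192n^2-72n-8904)
  -5n^3+165n+560 = (-(5/192)n-5/512)(192n^2-72n-8904) + (-(4325/64)n+30275/64)
  192n^2-72n-8904 = (-(12288/4325)n-81408/4325)(-(4325/64)n+30275/64) + (0)
Last nonzero remainder: -(4325/64)n+30275/64. Dividing through by -4325/64 gives the monic gcd n-7.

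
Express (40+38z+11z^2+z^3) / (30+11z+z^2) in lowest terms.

Repeated division with remainder:
  z^3+11z^2+38z+40 = (z)(z^2+11z+30) + (8z+40)
  z^2+11z+30 = ((1/8)z+3/4)(8z+40) + (0)
Last nonzero remainder: 8z+40. Dividing through by 8 gives the monic gcd z+5.
Cancel z+5 from numerator and denominator to get the reduced form.

(8+6z+z^2)/(6+z)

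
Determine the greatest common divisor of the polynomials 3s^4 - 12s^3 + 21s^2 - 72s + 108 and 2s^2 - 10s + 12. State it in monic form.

Euclidean algorithm in ℚ[s]:
  3s^4 - 12s^3 + 21s^2 - 72s + 108 = ((3/2)s^2 + (3/2)s + 9)(2s^2 - 10s + 12) + (0)
Last nonzero remainder: 2s^2 - 10s + 12. Dividing through by 2 gives the monic gcd s^2 - 5s + 6.

s^2 - 5s + 6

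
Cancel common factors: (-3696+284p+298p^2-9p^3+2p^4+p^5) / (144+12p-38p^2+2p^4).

(308+2p+p^2+p^3)/(-12-2p+2p^2)

By polynomial division,
  p^5+2p^4-9p^3+298p^2+284p-3696 = ((1/2)p+1)(2p^4-38p^2+12p+144) + (10p^3+330p^2+200p-3840)
  2p^4-38p^2+12p+144 = ((1/5)p-33/5)(10p^3+330p^2+200p-3840) + (2100p^2+2100p-25200)
  10p^3+330p^2+200p-3840 = ((1/210)p+16/105)(2100p^2+2100p-25200) + (0)
Last nonzero remainder: 2100p^2+2100p-25200. Dividing through by 2100 gives the monic gcd p^2+p-12.
Cancel p^2+p-12 from numerator and denominator to get the reduced form.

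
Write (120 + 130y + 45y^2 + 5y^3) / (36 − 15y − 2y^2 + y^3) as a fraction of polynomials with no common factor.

By polynomial division,
  5y^3 + 45y^2 + 130y + 120 = (5)(y^3 − 2y^2 − 15y + 36) + (55y^2 + 205y − 60)
  y^3 − 2y^2 − 15y + 36 = ((1/55)y − 63/605)(55y^2 + 205y − 60) + ((900/121)y + 3600/121)
  55y^2 + 205y − 60 = ((1331/180)y − 121/60)((900/121)y + 3600/121) + (0)
Last nonzero remainder: (900/121)y + 3600/121. Dividing through by 900/121 gives the monic gcd y + 4.
Cancel y + 4 from numerator and denominator to get the reduced form.

(30 + 25y + 5y^2)/(9 − 6y + y^2)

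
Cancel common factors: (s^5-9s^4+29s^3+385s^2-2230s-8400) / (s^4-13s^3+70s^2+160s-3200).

By polynomial division,
  s^5-9s^4+29s^3+385s^2-2230s-8400 = (s+4)(s^4-13s^3+70s^2+160s-3200) + (11s^3-55s^2+330s+4400)
  s^4-13s^3+70s^2+160s-3200 = ((1/11)s-8/11)(11s^3-55s^2+330s+4400) + (0)
Last nonzero remainder: 11s^3-55s^2+330s+4400. Dividing through by 11 gives the monic gcd s^3-5s^2+30s+400.
Cancel s^3-5s^2+30s+400 from numerator and denominator to get the reduced form.

(s^2-4s-21)/(s-8)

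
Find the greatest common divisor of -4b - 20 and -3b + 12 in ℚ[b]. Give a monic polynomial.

Euclidean algorithm in ℚ[b]:
  -4b - 20 = (4/3)(-3b + 12) + (-36)
  -3b + 12 = ((1/12)b - 1/3)(-36) + (0)
The last nonzero remainder is the constant -36, so the polynomials are coprime and gcd = 1.

1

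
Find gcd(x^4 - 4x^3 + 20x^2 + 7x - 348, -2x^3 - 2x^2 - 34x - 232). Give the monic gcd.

x^2 - 3x + 29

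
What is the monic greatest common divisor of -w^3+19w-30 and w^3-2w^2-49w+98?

Apply the Euclidean algorithm:
  -w^3+19w-30 = (-1)(w^3-2w^2-49w+98) + (-2w^2-30w+68)
  w^3-2w^2-49w+98 = (-(1/2)w+17/2)(-2w^2-30w+68) + (240w-480)
  -2w^2-30w+68 = (-(1/120)w-17/120)(240w-480) + (0)
Last nonzero remainder: 240w-480. Dividing through by 240 gives the monic gcd w-2.

w-2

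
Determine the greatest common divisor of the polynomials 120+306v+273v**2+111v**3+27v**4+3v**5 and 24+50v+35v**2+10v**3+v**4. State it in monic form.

Repeated division with remainder:
  3v**5+27v**4+111v**3+273v**2+306v+120 = (3v-3)(v**4+10v**3+35v**2+50v+24) + (36v**3+228v**2+384v+192)
  v**4+10v**3+35v**2+50v+24 = ((1/36)v+11/108)(36v**3+228v**2+384v+192) + ((10/9)v**2+(50/9)v+40/9)
  36v**3+228v**2+384v+192 = ((162/5)v+216/5)((10/9)v**2+(50/9)v+40/9) + (0)
Last nonzero remainder: (10/9)v**2+(50/9)v+40/9. Dividing through by 10/9 gives the monic gcd v**2+5v+4.

4+5v+v**2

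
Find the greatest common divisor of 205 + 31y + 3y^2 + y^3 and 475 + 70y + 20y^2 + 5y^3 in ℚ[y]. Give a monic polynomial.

Apply the Euclidean algorithm:
  y^3 + 3y^2 + 31y + 205 = (1/5)(5y^3 + 20y^2 + 70y + 475) + (-y^2 + 17y + 110)
  5y^3 + 20y^2 + 70y + 475 = (-5y - 105)(-y^2 + 17y + 110) + (2405y + 12025)
  -y^2 + 17y + 110 = (-(1/2405)y + 22/2405)(2405y + 12025) + (0)
Last nonzero remainder: 2405y + 12025. Dividing through by 2405 gives the monic gcd y + 5.

5 + y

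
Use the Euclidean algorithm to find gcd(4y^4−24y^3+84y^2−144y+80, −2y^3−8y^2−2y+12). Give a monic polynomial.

y−1

By polynomial division,
  4y^4−24y^3+84y^2−144y+80 = (−2y+20)(−2y^3−8y^2−2y+12) + (240y^2−80y−160)
  −2y^3−8y^2−2y+12 = (−(1/120)y−13/360)(240y^2−80y−160) + (−(56/9)y+56/9)
  240y^2−80y−160 = (−(270/7)y−180/7)(−(56/9)y+56/9) + (0)
Last nonzero remainder: −(56/9)y+56/9. Dividing through by −56/9 gives the monic gcd y−1.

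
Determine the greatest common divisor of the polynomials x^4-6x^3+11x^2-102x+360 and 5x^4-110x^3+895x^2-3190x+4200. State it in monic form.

Repeated division with remainder:
  x^4-6x^3+11x^2-102x+360 = (1/5)(5x^4-110x^3+895x^2-3190x+4200) + (16x^3-168x^2+536x-480)
  5x^4-110x^3+895x^2-3190x+4200 = ((5/16)x-115/32)(16x^3-168x^2+536x-480) + ((495/4)x^2-(4455/4)x+2475)
  16x^3-168x^2+536x-480 = ((64/495)x-32/165)((495/4)x^2-(4455/4)x+2475) + (0)
Last nonzero remainder: (495/4)x^2-(4455/4)x+2475. Dividing through by 495/4 gives the monic gcd x^2-9x+20.

x^2-9x+20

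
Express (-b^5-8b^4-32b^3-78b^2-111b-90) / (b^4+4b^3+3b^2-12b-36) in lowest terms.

(-b^2-2b-5)/(b-2)

Euclidean algorithm in ℚ[b]:
  -b^5-8b^4-32b^3-78b^2-111b-90 = (-b-4)(b^4+4b^3+3b^2-12b-36) + (-13b^3-78b^2-195b-234)
  b^4+4b^3+3b^2-12b-36 = (-(1/13)b+2/13)(-13b^3-78b^2-195b-234) + (0)
Last nonzero remainder: -13b^3-78b^2-195b-234. Dividing through by -13 gives the monic gcd b^3+6b^2+15b+18.
Cancel b^3+6b^2+15b+18 from numerator and denominator to get the reduced form.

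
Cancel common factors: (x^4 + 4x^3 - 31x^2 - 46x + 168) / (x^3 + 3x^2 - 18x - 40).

(x^3 + 8x^2 + x - 42)/(x^2 + 7x + 10)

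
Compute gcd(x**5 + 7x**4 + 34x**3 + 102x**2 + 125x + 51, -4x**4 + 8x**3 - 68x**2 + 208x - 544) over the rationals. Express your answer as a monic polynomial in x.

x**2 + 2x + 17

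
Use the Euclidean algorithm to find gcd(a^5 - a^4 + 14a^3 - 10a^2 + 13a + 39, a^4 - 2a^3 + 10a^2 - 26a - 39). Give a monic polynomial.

a^3 + a^2 + 13a + 13

By polynomial division,
  a^5 - a^4 + 14a^3 - 10a^2 + 13a + 39 = (a + 1)(a^4 - 2a^3 + 10a^2 - 26a - 39) + (6a^3 + 6a^2 + 78a + 78)
  a^4 - 2a^3 + 10a^2 - 26a - 39 = ((1/6)a - 1/2)(6a^3 + 6a^2 + 78a + 78) + (0)
Last nonzero remainder: 6a^3 + 6a^2 + 78a + 78. Dividing through by 6 gives the monic gcd a^3 + a^2 + 13a + 13.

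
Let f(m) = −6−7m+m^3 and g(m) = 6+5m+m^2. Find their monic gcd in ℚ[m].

2+m

Apply the Euclidean algorithm:
  m^3−7m−6 = (m−5)(m^2+5m+6) + (12m+24)
  m^2+5m+6 = ((1/12)m+1/4)(12m+24) + (0)
Last nonzero remainder: 12m+24. Dividing through by 12 gives the monic gcd m+2.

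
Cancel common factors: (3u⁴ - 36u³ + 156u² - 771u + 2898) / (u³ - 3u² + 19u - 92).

(3u² - 39u + 126)/(u - 4)

Repeated division with remainder:
  3u⁴ - 36u³ + 156u² - 771u + 2898 = (3u - 27)(u³ - 3u² + 19u - 92) + (18u² + 18u + 414)
  u³ - 3u² + 19u - 92 = ((1/18)u - 2/9)(18u² + 18u + 414) + (0)
Last nonzero remainder: 18u² + 18u + 414. Dividing through by 18 gives the monic gcd u² + u + 23.
Cancel u² + u + 23 from numerator and denominator to get the reduced form.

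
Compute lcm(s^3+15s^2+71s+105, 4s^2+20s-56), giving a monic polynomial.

By polynomial division,
  s^3+15s^2+71s+105 = ((1/4)s+5/2)(4s^2+20s-56) + (35s+245)
  4s^2+20s-56 = ((4/35)s-8/35)(35s+245) + (0)
Last nonzero remainder: 35s+245. Dividing through by 35 gives the monic gcd s+7.
Then lcm(f, g) = f·g / gcd(f, g); expanding and making the result monic gives the answer.

s^4+13s^3+41s^2-37s-210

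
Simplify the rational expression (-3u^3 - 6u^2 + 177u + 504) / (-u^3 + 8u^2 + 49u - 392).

(3u + 9)/(u - 7)

Repeated division with remainder:
  -3u^3 - 6u^2 + 177u + 504 = (3)(-u^3 + 8u^2 + 49u - 392) + (-30u^2 + 30u + 1680)
  -u^3 + 8u^2 + 49u - 392 = ((1/30)u - 7/30)(-30u^2 + 30u + 1680) + (0)
Last nonzero remainder: -30u^2 + 30u + 1680. Dividing through by -30 gives the monic gcd u^2 - u - 56.
Cancel u^2 - u - 56 from numerator and denominator to get the reduced form.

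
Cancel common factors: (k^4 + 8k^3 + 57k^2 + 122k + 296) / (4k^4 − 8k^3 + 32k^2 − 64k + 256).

(k^2 + 6k + 37)/(4k^2 − 16k + 32)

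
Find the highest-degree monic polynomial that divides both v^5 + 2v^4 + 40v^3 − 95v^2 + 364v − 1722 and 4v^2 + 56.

By polynomial division,
  v^5 + 2v^4 + 40v^3 − 95v^2 + 364v − 1722 = ((1/4)v^3 + (1/2)v^2 + (13/2)v − 123/4)(4v^2 + 56) + (0)
Last nonzero remainder: 4v^2 + 56. Dividing through by 4 gives the monic gcd v^2 + 14.

v^2 + 14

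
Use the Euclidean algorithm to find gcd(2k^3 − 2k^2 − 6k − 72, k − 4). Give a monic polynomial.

k − 4

Repeated division with remainder:
  2k^3 − 2k^2 − 6k − 72 = (2k^2 + 6k + 18)(k − 4) + (0)
The last nonzero remainder k − 4 is already monic.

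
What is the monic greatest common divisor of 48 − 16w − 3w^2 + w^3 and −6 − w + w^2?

−3 + w

Repeated division with remainder:
  w^3 − 3w^2 − 16w + 48 = (w − 2)(w^2 − w − 6) + (−12w + 36)
  w^2 − w − 6 = (−(1/12)w − 1/6)(−12w + 36) + (0)
Last nonzero remainder: −12w + 36. Dividing through by −12 gives the monic gcd w − 3.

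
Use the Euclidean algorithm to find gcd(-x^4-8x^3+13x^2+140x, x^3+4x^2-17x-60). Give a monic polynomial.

x^2+x-20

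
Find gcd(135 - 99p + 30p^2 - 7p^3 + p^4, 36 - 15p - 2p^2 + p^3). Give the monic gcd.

9 - 6p + p^2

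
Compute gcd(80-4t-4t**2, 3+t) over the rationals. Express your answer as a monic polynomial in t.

1

By polynomial division,
  -4t**2-4t+80 = (-4t+8)(t+3) + (56)
  t+3 = ((1/56)t+3/56)(56) + (0)
The last nonzero remainder is the constant 56, so the polynomials are coprime and gcd = 1.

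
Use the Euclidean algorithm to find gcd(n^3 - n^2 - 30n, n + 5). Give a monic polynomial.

Repeated division with remainder:
  n^3 - n^2 - 30n = (n^2 - 6n)(n + 5) + (0)
The last nonzero remainder n + 5 is already monic.

n + 5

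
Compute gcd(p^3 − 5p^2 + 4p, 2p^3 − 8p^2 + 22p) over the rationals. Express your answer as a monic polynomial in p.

Repeated division with remainder:
  p^3 − 5p^2 + 4p = (1/2)(2p^3 − 8p^2 + 22p) + (−p^2 − 7p)
  2p^3 − 8p^2 + 22p = (−2p + 22)(−p^2 − 7p) + (176p)
  −p^2 − 7p = (−(1/176)p − 7/176)(176p) + (0)
Last nonzero remainder: 176p. Dividing through by 176 gives the monic gcd p.

p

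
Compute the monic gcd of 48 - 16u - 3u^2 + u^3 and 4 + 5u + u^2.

Apply the Euclidean algorithm:
  u^3 - 3u^2 - 16u + 48 = (u - 8)(u^2 + 5u + 4) + (20u + 80)
  u^2 + 5u + 4 = ((1/20)u + 1/20)(20u + 80) + (0)
Last nonzero remainder: 20u + 80. Dividing through by 20 gives the monic gcd u + 4.

4 + u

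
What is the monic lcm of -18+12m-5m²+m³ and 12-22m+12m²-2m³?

-36+78m-64m²+29m³-8m⁴+m⁵

Euclidean algorithm in ℚ[m]:
  m³-5m²+12m-18 = (-1/2)(-2m³+12m²-22m+12) + (m²+m-12)
  -2m³+12m²-22m+12 = (-2m+14)(m²+m-12) + (-60m+180)
  m²+m-12 = (-(1/60)m-1/15)(-60m+180) + (0)
Last nonzero remainder: -60m+180. Dividing through by -60 gives the monic gcd m-3.
Then lcm(f, g) = f·g / gcd(f, g); expanding and making the result monic gives the answer.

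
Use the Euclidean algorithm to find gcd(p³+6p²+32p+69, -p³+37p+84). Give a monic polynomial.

p+3

Repeated division with remainder:
  p³+6p²+32p+69 = (-1)(-p³+37p+84) + (6p²+69p+153)
  -p³+37p+84 = (-(1/6)p+23/12)(6p²+69p+153) + (-(279/4)p-837/4)
  6p²+69p+153 = (-(8/93)p-68/93)(-(279/4)p-837/4) + (0)
Last nonzero remainder: -(279/4)p-837/4. Dividing through by -279/4 gives the monic gcd p+3.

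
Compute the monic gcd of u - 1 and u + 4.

1

Euclidean algorithm in ℚ[u]:
  u - 1 = (u + 4) + (-5)
  u + 4 = (-(1/5)u - 4/5)(-5) + (0)
The last nonzero remainder is the constant -5, so the polynomials are coprime and gcd = 1.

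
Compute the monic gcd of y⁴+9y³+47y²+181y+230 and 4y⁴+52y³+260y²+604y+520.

y²+7y+10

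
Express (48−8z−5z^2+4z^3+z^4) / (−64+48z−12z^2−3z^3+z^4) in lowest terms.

Apply the Euclidean algorithm:
  z^4+4z^3−5z^2−8z+48 = (z^4−3z^3−12z^2+48z−64) + (7z^3+7z^2−56z+112)
  z^4−3z^3−12z^2+48z−64 = ((1/7)z−4/7)(7z^3+7z^2−56z+112) + (0)
Last nonzero remainder: 7z^3+7z^2−56z+112. Dividing through by 7 gives the monic gcd z^3+z^2−8z+16.
Cancel z^3+z^2−8z+16 from numerator and denominator to get the reduced form.

(3+z)/(−4+z)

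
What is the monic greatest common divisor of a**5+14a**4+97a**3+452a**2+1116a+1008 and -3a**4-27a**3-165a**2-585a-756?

Euclidean algorithm in ℚ[a]:
  a**5+14a**4+97a**3+452a**2+1116a+1008 = (-(1/3)a-5/3)(-3a**4-27a**3-165a**2-585a-756) + (-3a**3-18a**2-111a-252)
  -3a**4-27a**3-165a**2-585a-756 = (a+3)(-3a**3-18a**2-111a-252) + (0)
Last nonzero remainder: -3a**3-18a**2-111a-252. Dividing through by -3 gives the monic gcd a**3+6a**2+37a+84.

a**3+6a**2+37a+84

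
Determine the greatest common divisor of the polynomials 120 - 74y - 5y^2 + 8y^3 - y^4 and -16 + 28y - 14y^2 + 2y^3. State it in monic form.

8 - 6y + y^2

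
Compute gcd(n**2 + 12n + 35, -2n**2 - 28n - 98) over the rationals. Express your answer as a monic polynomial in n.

n + 7

Apply the Euclidean algorithm:
  n**2 + 12n + 35 = (-1/2)(-2n**2 - 28n - 98) + (-2n - 14)
  -2n**2 - 28n - 98 = (n + 7)(-2n - 14) + (0)
Last nonzero remainder: -2n - 14. Dividing through by -2 gives the monic gcd n + 7.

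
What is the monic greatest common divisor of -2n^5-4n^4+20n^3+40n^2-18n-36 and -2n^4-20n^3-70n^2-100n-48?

Apply the Euclidean algorithm:
  -2n^5-4n^4+20n^3+40n^2-18n-36 = (n-8)(-2n^4-20n^3-70n^2-100n-48) + (-70n^3-420n^2-770n-420)
  -2n^4-20n^3-70n^2-100n-48 = ((1/35)n+4/35)(-70n^3-420n^2-770n-420) + (0)
Last nonzero remainder: -70n^3-420n^2-770n-420. Dividing through by -70 gives the monic gcd n^3+6n^2+11n+6.

n^3+6n^2+11n+6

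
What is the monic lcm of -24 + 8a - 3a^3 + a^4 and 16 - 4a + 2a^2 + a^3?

Euclidean algorithm in ℚ[a]:
  a^4 - 3a^3 + 8a - 24 = (a - 5)(a^3 + 2a^2 - 4a + 16) + (14a^2 - 28a + 56)
  a^3 + 2a^2 - 4a + 16 = ((1/14)a + 2/7)(14a^2 - 28a + 56) + (0)
Last nonzero remainder: 14a^2 - 28a + 56. Dividing through by 14 gives the monic gcd a^2 - 2a + 4.
Then lcm(f, g) = f·g / gcd(f, g); expanding and making the result monic gives the answer.

-96 + 8a + 8a^2 - 12a^3 + a^4 + a^5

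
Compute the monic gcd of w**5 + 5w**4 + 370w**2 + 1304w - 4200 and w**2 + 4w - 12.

w**2 + 4w - 12

Repeated division with remainder:
  w**5 + 5w**4 + 370w**2 + 1304w - 4200 = (w**3 + w**2 + 8w + 350)(w**2 + 4w - 12) + (0)
The last nonzero remainder w**2 + 4w - 12 is already monic.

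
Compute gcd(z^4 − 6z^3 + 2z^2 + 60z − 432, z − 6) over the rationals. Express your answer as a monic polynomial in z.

Repeated division with remainder:
  z^4 − 6z^3 + 2z^2 + 60z − 432 = (z^3 + 2z + 72)(z − 6) + (0)
The last nonzero remainder z − 6 is already monic.

z − 6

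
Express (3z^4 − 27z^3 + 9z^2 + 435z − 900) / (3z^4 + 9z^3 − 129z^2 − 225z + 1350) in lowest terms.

(z^2 − z − 20)/(z^2 + 11z + 30)

By polynomial division,
  3z^4 − 27z^3 + 9z^2 + 435z − 900 = (3z^4 + 9z^3 − 129z^2 − 225z + 1350) + (−36z^3 + 138z^2 + 660z − 2250)
  3z^4 + 9z^3 − 129z^2 − 225z + 1350 = (−(1/12)z − 41/72)(−36z^3 + 138z^2 + 660z − 2250) + ((55/12)z^2 − (110/3)z + 275/4)
  −36z^3 + 138z^2 + 660z − 2250 = (−(432/55)z − 360/11)((55/12)z^2 − (110/3)z + 275/4) + (0)
Last nonzero remainder: (55/12)z^2 − (110/3)z + 275/4. Dividing through by 55/12 gives the monic gcd z^2 − 8z + 15.
Cancel z^2 − 8z + 15 from numerator and denominator to get the reduced form.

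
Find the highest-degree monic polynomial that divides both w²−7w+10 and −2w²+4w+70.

1

Apply the Euclidean algorithm:
  w²−7w+10 = (−1/2)(−2w²+4w+70) + (−5w+45)
  −2w²+4w+70 = ((2/5)w+14/5)(−5w+45) + (−56)
  −5w+45 = ((5/56)w−45/56)(−56) + (0)
The last nonzero remainder is the constant −56, so the polynomials are coprime and gcd = 1.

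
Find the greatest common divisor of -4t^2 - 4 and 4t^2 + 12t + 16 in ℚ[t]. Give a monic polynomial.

By polynomial division,
  -4t^2 - 4 = (-1)(4t^2 + 12t + 16) + (12t + 12)
  4t^2 + 12t + 16 = ((1/3)t + 2/3)(12t + 12) + (8)
  12t + 12 = ((3/2)t + 3/2)(8) + (0)
The last nonzero remainder is the constant 8, so the polynomials are coprime and gcd = 1.

1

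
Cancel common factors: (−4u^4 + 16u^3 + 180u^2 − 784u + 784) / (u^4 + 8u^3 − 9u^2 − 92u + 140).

By polynomial division,
  −4u^4 + 16u^3 + 180u^2 − 784u + 784 = (−4)(u^4 + 8u^3 − 9u^2 − 92u + 140) + (48u^3 + 144u^2 − 1152u + 1344)
  u^4 + 8u^3 − 9u^2 − 92u + 140 = ((1/48)u + 5/48)(48u^3 + 144u^2 − 1152u + 1344) + (0)
Last nonzero remainder: 48u^3 + 144u^2 − 1152u + 1344. Dividing through by 48 gives the monic gcd u^3 + 3u^2 − 24u + 28.
Cancel u^3 + 3u^2 − 24u + 28 from numerator and denominator to get the reduced form.

(−4u + 28)/(u + 5)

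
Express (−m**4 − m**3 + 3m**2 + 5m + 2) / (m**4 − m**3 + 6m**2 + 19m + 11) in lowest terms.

Euclidean algorithm in ℚ[m]:
  −m**4 − m**3 + 3m**2 + 5m + 2 = (−1)(m**4 − m**3 + 6m**2 + 19m + 11) + (−2m**3 + 9m**2 + 24m + 13)
  m**4 − m**3 + 6m**2 + 19m + 11 = (−(1/2)m − 7/4)(−2m**3 + 9m**2 + 24m + 13) + ((135/4)m**2 + (135/2)m + 135/4)
  −2m**3 + 9m**2 + 24m + 13 = (−(8/135)m + 52/135)((135/4)m**2 + (135/2)m + 135/4) + (0)
Last nonzero remainder: (135/4)m**2 + (135/2)m + 135/4. Dividing through by 135/4 gives the monic gcd m**2 + 2m + 1.
Cancel m**2 + 2m + 1 from numerator and denominator to get the reduced form.

(−m**2 + m + 2)/(m**2 − 3m + 11)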